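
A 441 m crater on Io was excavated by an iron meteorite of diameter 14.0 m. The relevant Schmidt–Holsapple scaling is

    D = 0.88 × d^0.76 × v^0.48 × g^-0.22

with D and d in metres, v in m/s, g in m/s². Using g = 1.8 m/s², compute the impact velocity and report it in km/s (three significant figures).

Rearranging for v: v = [D / (0.88 · 14^0.76 · 1.8^-0.22)]^(1/0.48).
14^0.76 = 7.431
1.8^-0.22 = 0.8787
Denominator = 0.88 × 7.431 × 0.8787 = 5.746
D / 5.746 = 441 / 5.746 = 76.75
v = 76.75^(1/0.48) = 76.75^2.0833 = 8456 m/s

v ≈ 8.46 km/s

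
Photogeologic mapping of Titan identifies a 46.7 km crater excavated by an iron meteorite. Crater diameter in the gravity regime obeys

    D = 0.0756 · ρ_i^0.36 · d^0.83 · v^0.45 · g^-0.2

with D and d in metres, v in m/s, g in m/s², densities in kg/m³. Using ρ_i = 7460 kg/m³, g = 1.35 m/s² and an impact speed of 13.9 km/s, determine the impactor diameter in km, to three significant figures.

Rearranging for d: d = [D / (0.0756 · 7460^0.36 · 13900^0.45 · 1.35^-0.2)]^(1/0.83).
D = 46700 m.
7460^0.36 = 24.78
13900^0.45 = 73.17
1.35^-0.2 = 0.9417
Denominator = 0.0756 × 24.78 × 73.17 × 0.9417 = 129.1
D / 129.1 = 46700 / 129.1 = 361.7
d = 361.7^(1/0.83) = 361.7^1.2048 = 1209 m

d ≈ 1.21 km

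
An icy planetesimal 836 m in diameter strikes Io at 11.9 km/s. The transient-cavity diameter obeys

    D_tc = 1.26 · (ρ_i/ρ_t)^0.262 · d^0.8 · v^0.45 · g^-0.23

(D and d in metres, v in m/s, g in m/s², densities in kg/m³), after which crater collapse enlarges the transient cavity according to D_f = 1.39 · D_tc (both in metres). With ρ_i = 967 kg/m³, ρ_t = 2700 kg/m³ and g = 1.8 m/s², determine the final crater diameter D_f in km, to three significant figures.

v = 11900 m/s.
(ρ_i/ρ_t)^0.262 = (967/2700)^0.262 = 0.7641
d^0.8 = 836^0.8 = 217.7
v^0.45 = 11900^0.45 = 68.23
g^-0.23 = 1.8^-0.23 = 0.8735
D_tc = 1.26 × 0.7641 × 217.7 × 68.23 × 0.8735 = 12490 m
D_f = 1.39 × 12490 = 17361 m
     = 17.36 km

D_f ≈ 17.4 km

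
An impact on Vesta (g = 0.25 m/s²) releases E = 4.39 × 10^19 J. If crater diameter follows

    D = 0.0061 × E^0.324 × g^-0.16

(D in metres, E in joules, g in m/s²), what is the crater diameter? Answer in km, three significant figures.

D ≈ 17.6 km

E^0.324 = (4.39 × 10^19)^0.324 = 2.313 × 10^6
g^-0.16 = 0.25^-0.16 = 1.248
D = 0.0061 × 2.313 × 10^6 × 1.248 = 17608 m
   = 17.61 km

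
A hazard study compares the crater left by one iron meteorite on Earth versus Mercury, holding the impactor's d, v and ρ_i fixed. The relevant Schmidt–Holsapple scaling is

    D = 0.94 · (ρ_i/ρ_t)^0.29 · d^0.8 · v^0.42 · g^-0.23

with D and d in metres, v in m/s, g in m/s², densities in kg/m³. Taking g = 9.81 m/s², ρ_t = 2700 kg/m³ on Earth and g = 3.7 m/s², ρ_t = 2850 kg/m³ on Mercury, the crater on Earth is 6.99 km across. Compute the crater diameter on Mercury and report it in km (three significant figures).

The impactor-only factors (d, v, ρ_i) cancel in the ratio, leaving D_Mercury/D_Earth = (g_Mercury/g_Earth)^-0.23 · (ρ_t,Earth/ρ_t,Mercury)^0.29.
(3.7/9.81)^-0.23 = 0.3772^-0.23 = 1.251
(2700/2850)^0.29 = 0.9474^0.29 = 0.9845
Ratio = 1.251 × 0.9845 = 1.232
D_Mercury = 1.232 × 6.99 km = 8.61 km

D ≈ 8.61 km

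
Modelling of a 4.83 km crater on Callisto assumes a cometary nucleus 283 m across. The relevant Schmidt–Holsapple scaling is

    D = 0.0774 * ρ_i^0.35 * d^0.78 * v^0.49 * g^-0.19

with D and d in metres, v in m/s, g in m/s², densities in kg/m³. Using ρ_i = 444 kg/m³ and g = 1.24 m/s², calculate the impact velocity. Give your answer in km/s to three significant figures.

Rearranging for v: v = [D / (0.0774 · 444^0.35 · 283^0.78 · 1.24^-0.19)]^(1/0.49).
D = 4830 m.
444^0.35 = 8.445
283^0.78 = 81.73
1.24^-0.19 = 0.9600
Denominator = 0.0774 × 8.445 × 81.73 × 0.9600 = 51.29
D / 51.29 = 4830 / 51.29 = 94.17
v = 94.17^(1/0.49) = 94.17^2.0408 = 10675 m/s

v ≈ 10.7 km/s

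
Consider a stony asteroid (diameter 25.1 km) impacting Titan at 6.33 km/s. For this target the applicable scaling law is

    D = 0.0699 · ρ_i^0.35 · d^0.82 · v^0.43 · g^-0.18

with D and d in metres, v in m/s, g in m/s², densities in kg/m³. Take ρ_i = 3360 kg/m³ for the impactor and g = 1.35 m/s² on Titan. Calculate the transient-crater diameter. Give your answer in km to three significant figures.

In SI units: d = 25100 m, v = 6330 m/s.
ρ_i^0.35 = 3360^0.35 = 17.15
d^0.82 = 25100^0.82 = 4053
v^0.43 = 6330^0.43 = 43.11
g^-0.18 = 1.35^-0.18 = 0.9474
D = 0.0699 × 17.15 × 4053 × 43.11 × 0.9474 = 1.984 × 10^5 m
   = 198.4 km

D ≈ 198 km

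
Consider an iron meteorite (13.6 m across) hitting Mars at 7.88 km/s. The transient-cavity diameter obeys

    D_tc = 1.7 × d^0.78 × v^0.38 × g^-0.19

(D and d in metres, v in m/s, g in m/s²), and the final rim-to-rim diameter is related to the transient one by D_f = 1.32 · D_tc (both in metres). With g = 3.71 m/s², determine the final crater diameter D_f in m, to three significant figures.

D_f ≈ 405 m

v = 7880 m/s.
d^0.78 = 13.6^0.78 = 7.659
v^0.38 = 7880^0.38 = 30.25
g^-0.19 = 3.71^-0.19 = 0.7795
D_tc = 1.7 × 7.659 × 30.25 × 0.7795 = 307.0 m
D_f = 1.32 × 307.0 = 405.2 m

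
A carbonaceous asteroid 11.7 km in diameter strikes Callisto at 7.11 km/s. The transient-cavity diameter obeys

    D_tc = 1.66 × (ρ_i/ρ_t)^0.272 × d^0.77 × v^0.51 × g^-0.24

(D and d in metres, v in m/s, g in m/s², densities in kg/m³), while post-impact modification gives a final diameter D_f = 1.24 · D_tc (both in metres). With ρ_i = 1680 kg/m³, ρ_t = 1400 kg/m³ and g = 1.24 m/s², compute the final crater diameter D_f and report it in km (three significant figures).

D_f ≈ 257 km

In SI: d = 11700 m, v = 7110 m/s.
(ρ_i/ρ_t)^0.272 = (1680/1400)^0.272 = 1.051
d^0.77 = 11700^0.77 = 1357
v^0.51 = 7110^0.51 = 92.14
g^-0.24 = 1.24^-0.24 = 0.9497
D_tc = 1.66 × 1.051 × 1357 × 92.14 × 0.9497 = 2.072 × 10^5 m
D_f = 1.24 × 2.072 × 10^5 = 2.569 × 10^5 m
     = 256.9 km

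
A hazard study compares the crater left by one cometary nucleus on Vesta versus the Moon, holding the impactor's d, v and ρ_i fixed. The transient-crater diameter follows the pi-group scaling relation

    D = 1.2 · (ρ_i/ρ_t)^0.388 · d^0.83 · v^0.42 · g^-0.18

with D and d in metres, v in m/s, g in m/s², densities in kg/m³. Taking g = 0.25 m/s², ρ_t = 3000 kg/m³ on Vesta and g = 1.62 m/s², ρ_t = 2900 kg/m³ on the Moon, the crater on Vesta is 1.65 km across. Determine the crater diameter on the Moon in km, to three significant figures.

D ≈ 1.19 km

The impactor-only factors (d, v, ρ_i) cancel in the ratio, leaving D_Moon/D_Vesta = (g_Moon/g_Vesta)^-0.18 · (ρ_t,Vesta/ρ_t,Moon)^0.388.
(1.62/0.25)^-0.18 = 6.480^-0.18 = 0.7144
(3000/2900)^0.388 = 1.034^0.388 = 1.013
Ratio = 0.7144 × 1.013 = 0.7237
D_Moon = 0.7237 × 1.65 km = 1.19 km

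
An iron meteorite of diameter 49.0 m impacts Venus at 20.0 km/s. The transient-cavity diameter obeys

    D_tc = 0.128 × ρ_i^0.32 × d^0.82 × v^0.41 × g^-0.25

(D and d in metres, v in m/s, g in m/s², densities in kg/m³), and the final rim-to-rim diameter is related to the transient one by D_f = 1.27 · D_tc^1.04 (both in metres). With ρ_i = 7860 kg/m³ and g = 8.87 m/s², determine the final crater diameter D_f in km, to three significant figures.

v = 20000 m/s.
ρ_i^0.32 = 7860^0.32 = 17.64
d^0.82 = 49^0.82 = 24.32
v^0.41 = 20000^0.41 = 58.00
g^-0.25 = 8.87^-0.25 = 0.5795
D_tc = 0.128 × 17.64 × 24.32 × 58.00 × 0.5795 = 1846 m
D_f = 1.27 × (1846)^1.04 = 3167 m
     = 3.167 km

D_f ≈ 3.17 km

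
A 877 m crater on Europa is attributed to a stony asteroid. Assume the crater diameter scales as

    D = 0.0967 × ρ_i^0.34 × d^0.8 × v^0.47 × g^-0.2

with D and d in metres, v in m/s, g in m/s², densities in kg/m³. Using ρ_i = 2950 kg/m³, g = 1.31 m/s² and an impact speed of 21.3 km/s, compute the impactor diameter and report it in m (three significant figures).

Rearranging for d: d = [D / (0.0967 · 2950^0.34 · 21300^0.47 · 1.31^-0.2)]^(1/0.8).
2950^0.34 = 15.13
21300^0.47 = 108.2
1.31^-0.2 = 0.9474
Denominator = 0.0967 × 15.13 × 108.2 × 0.9474 = 150.0
D / 150.0 = 877 / 150.0 = 5.847
d = 5.847^(1/0.8) = 5.847^1.25 = 9.092 m

d ≈ 9.09 m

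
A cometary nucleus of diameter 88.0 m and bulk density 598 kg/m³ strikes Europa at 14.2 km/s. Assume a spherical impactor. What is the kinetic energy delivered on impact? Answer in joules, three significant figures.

v = 14200 m/s.
Mass m = (π/6) ρ d³ = (π/6) × 598 × (88)³ = 2.134 × 10^8 kg
E = ½ m v² = 0.5 × 2.134 × 10^8 × (14200)² = 2.151 × 10^16 J

E ≈ 2.15 × 10^16 J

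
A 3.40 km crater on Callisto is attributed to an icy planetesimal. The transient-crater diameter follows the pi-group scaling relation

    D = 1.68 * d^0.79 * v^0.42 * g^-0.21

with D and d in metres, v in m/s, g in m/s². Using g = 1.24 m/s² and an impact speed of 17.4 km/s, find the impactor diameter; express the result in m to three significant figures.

d ≈ 90.2 m

Rearranging for d: d = [D / (1.68 · 17400^0.42 · 1.24^-0.21)]^(1/0.79).
D = 3400 m.
17400^0.42 = 60.40
1.24^-0.21 = 0.9558
Denominator = 1.68 × 60.40 × 0.9558 = 96.99
D / 96.99 = 3400 / 96.99 = 35.06
d = 35.06^(1/0.79) = 35.06^1.2658 = 90.24 m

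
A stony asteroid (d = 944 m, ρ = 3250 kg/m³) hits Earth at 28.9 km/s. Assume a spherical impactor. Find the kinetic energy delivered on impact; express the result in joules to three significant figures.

v = 28900 m/s.
Mass m = (π/6) ρ d³ = (π/6) × 3250 × (944)³ = 1.432 × 10^12 kg
E = ½ m v² = 0.5 × 1.432 × 10^12 × (28900)² = 5.980 × 10^20 J

E ≈ 5.98 × 10^20 J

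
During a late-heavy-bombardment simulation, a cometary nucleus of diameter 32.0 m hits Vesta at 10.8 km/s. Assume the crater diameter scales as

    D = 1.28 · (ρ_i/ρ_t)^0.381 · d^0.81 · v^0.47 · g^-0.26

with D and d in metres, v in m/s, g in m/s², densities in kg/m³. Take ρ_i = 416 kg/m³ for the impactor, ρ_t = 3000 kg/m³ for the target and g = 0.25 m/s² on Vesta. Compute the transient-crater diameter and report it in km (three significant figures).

D ≈ 1.13 km

In SI units: v = 10800 m/s.
(ρ_i/ρ_t)^0.381 = (416/3000)^0.381 = 0.4711
d^0.81 = 32^0.81 = 16.56
v^0.47 = 10800^0.47 = 78.65
g^-0.26 = 0.25^-0.26 = 1.434
D = 1.28 × 0.4711 × 16.56 × 78.65 × 1.434 = 1126 m
   = 1.126 km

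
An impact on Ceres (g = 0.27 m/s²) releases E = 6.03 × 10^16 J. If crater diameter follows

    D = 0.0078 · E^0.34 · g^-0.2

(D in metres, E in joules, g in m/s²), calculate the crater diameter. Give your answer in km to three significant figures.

D ≈ 5.14 km

E^0.34 = (6.03 × 10^16)^0.34 = 5.074 × 10^5
g^-0.2 = 0.27^-0.2 = 1.299
D = 0.0078 × 5.074 × 10^5 × 1.299 = 5141 m
   = 5.141 km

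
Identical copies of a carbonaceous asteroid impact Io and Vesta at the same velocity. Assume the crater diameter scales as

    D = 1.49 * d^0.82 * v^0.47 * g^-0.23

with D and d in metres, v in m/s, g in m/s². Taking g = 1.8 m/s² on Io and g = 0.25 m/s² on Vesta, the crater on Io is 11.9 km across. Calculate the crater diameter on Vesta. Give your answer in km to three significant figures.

All impactor-dependent factors cancel in the ratio, leaving D_Vesta/D_Io = (g_Vesta/g_Io)^-0.23.
(0.25/1.8)^-0.23 = 0.1389^-0.23 = 1.575
D_Vesta = 1.575 × 11.9 km = 18.7 km

D ≈ 18.7 km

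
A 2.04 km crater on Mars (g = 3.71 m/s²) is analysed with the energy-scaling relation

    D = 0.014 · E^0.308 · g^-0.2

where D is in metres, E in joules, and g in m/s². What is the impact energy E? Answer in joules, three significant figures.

Rearranging: E = [D / (0.014 · g^-0.2)]^(1/0.308).
D = 2040 m.
g^-0.2 = 3.71^-0.2 = 0.7694
D / (0.014 × 0.7694) = 2040 / (0.01077) = 1.894 × 10^5
E = (1.894 × 10^5)^3.2468 = 1.363 × 10^17 J

E ≈ 1.36 × 10^17 J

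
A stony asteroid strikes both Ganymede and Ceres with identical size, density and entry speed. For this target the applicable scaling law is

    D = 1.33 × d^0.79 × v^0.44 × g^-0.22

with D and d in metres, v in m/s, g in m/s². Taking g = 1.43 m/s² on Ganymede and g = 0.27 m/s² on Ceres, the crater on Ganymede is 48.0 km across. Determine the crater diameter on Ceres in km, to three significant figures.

D ≈ 69.3 km

All impactor-dependent factors cancel in the ratio, leaving D_Ceres/D_Ganymede = (g_Ceres/g_Ganymede)^-0.22.
(0.27/1.43)^-0.22 = 0.1888^-0.22 = 1.443
D_Ceres = 1.443 × 48.0 km = 69.3 km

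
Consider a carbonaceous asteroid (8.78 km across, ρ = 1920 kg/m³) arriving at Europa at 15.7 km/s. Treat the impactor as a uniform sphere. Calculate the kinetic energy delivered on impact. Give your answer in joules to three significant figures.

E ≈ 8.39 × 10^22 J

d = 8780 m; v = 15700 m/s.
Mass m = (π/6) ρ d³ = (π/6) × 1920 × (8780)³ = 6.804 × 10^14 kg
E = ½ m v² = 0.5 × 6.804 × 10^14 × (15700)² = 8.386 × 10^22 J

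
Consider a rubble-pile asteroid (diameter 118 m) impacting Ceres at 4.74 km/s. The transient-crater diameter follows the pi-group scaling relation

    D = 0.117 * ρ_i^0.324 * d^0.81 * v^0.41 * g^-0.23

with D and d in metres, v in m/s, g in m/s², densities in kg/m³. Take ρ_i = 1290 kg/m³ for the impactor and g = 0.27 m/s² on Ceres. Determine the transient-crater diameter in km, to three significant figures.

In SI units: v = 4740 m/s.
ρ_i^0.324 = 1290^0.324 = 10.18
d^0.81 = 118^0.81 = 47.67
v^0.41 = 4740^0.41 = 32.14
g^-0.23 = 0.27^-0.23 = 1.351
D = 0.117 × 10.18 × 47.67 × 32.14 × 1.351 = 2465 m
   = 2.465 km

D ≈ 2.47 km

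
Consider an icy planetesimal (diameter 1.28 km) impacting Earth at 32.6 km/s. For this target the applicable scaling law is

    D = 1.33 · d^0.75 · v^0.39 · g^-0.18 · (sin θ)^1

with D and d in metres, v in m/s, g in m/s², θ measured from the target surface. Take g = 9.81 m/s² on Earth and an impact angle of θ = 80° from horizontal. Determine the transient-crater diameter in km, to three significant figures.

In SI units: d = 1280 m, v = 32600 m/s.
d^0.75 = 1280^0.75 = 214.0
v^0.39 = 32600^0.39 = 57.56
g^-0.18 = 9.81^-0.18 = 0.6630
(sin 80°)^1 = 0.9848^1 = 0.9848
D = 1.33 × 214.0 × 57.56 × 0.6630 × 0.9848 = 10697 m
   = 10.70 km

D ≈ 10.7 km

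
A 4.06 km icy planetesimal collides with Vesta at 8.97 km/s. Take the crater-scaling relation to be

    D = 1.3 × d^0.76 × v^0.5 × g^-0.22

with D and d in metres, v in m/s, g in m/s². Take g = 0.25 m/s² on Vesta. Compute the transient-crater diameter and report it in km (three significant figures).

D ≈ 92.3 km

In SI units: d = 4060 m, v = 8970 m/s.
d^0.76 = 4060^0.76 = 552.7
v^0.5 = 8970^0.5 = 94.71
g^-0.22 = 0.25^-0.22 = 1.357
D = 1.3 × 552.7 × 94.71 × 1.357 = 92344 m
   = 92.34 km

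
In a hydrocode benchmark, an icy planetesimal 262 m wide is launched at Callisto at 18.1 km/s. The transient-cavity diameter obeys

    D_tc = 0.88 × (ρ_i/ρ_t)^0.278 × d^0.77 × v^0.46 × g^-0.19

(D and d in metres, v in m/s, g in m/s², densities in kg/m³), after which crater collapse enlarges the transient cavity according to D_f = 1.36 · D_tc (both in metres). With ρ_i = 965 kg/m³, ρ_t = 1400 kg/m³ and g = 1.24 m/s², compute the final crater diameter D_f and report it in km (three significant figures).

v = 18100 m/s.
(ρ_i/ρ_t)^0.278 = (965/1400)^0.278 = 0.9017
d^0.77 = 262^0.77 = 72.79
v^0.46 = 18100^0.46 = 90.89
g^-0.19 = 1.24^-0.19 = 0.9600
D_tc = 0.88 × 0.9017 × 72.79 × 90.89 × 0.9600 = 5040 m
D_f = 1.36 × 5040 = 6854 m
     = 6.854 km

D_f ≈ 6.85 km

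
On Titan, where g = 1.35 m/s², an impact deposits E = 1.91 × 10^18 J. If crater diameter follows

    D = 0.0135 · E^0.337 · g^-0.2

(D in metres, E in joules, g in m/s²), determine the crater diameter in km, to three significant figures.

E^0.337 = (1.91 × 10^18)^0.337 = 1.448 × 10^6
g^-0.2 = 1.35^-0.2 = 0.9417
D = 0.0135 × 1.448 × 10^6 × 0.9417 = 18408 m
   = 18.41 km

D ≈ 18.4 km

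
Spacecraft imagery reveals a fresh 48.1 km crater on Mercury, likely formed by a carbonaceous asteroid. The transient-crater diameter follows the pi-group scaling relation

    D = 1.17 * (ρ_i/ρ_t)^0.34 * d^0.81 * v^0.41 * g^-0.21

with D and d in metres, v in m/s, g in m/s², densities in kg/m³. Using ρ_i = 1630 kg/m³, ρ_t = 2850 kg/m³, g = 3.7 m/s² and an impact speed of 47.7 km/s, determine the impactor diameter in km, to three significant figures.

d ≈ 3.78 km

Rearranging for d: d = [D / (1.17 · (1630/2850)^0.34 · 47700^0.41 · 3.7^-0.21)]^(1/0.81).
D = 48100 m.
(1630/2850)^0.34 = 0.8270
47700^0.41 = 82.83
3.7^-0.21 = 0.7598
Denominator = 1.17 × 0.8270 × 82.83 × 0.7598 = 60.89
D / 60.89 = 48100 / 60.89 = 789.9
d = 789.9^(1/0.81) = 789.9^1.2346 = 3779 m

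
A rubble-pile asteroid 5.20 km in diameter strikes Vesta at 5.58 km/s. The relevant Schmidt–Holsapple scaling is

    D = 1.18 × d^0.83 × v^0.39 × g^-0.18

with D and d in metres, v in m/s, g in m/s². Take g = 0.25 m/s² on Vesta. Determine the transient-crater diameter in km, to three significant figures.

D ≈ 53.2 km

In SI units: d = 5200 m, v = 5580 m/s.
d^0.83 = 5200^0.83 = 1214
v^0.39 = 5580^0.39 = 28.92
g^-0.18 = 0.25^-0.18 = 1.283
D = 1.18 × 1214 × 28.92 × 1.283 = 53153 m
   = 53.15 km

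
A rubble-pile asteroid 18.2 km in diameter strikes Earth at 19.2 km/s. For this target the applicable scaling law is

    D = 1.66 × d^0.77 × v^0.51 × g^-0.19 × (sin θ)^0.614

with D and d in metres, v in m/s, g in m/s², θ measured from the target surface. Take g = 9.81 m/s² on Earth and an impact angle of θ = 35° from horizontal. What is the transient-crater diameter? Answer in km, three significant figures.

D ≈ 223 km

In SI units: d = 18200 m, v = 19200 m/s.
d^0.77 = 18200^0.77 = 1907
v^0.51 = 19200^0.51 = 152.9
g^-0.19 = 9.81^-0.19 = 0.6480
(sin 35°)^0.614 = 0.5736^0.614 = 0.7109
D = 1.66 × 1907 × 152.9 × 0.6480 × 0.7109 = 2.230 × 10^5 m
   = 223.0 km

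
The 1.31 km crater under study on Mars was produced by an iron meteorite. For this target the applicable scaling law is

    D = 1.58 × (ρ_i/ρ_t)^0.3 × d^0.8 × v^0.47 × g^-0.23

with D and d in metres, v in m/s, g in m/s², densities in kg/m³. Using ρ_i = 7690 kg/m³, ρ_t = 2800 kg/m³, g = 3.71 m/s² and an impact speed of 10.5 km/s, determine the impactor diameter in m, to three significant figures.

Rearranging for d: d = [D / (1.58 · (7690/2800)^0.3 · 10500^0.47 · 3.71^-0.23)]^(1/0.8).
D = 1310 m.
(7690/2800)^0.3 = 1.354
10500^0.47 = 77.62
3.71^-0.23 = 0.7397
Denominator = 1.58 × 1.354 × 77.62 × 0.7397 = 122.8
D / 122.8 = 1310 / 122.8 = 10.67
d = 10.67^(1/0.8) = 10.67^1.25 = 19.28 m

d ≈ 19.3 m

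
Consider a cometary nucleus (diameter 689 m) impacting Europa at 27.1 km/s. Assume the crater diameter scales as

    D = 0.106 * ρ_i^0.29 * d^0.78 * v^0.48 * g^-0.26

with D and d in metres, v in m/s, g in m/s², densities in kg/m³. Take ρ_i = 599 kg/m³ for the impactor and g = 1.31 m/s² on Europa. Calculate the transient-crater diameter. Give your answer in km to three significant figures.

D ≈ 13.9 km

In SI units: v = 27100 m/s.
ρ_i^0.29 = 599^0.29 = 6.389
d^0.78 = 689^0.78 = 163.6
v^0.48 = 27100^0.48 = 134.2
g^-0.26 = 1.31^-0.26 = 0.9322
D = 0.106 × 6.389 × 163.6 × 134.2 × 0.9322 = 13861 m
   = 13.86 km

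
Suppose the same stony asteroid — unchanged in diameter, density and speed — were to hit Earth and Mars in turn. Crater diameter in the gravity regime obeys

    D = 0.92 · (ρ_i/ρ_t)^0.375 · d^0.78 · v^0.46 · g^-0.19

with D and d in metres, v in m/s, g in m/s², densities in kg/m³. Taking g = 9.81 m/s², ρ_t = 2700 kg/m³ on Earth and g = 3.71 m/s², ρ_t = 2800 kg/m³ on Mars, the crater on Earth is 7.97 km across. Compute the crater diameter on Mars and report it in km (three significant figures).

The impactor-only factors (d, v, ρ_i) cancel in the ratio, leaving D_Mars/D_Earth = (g_Mars/g_Earth)^-0.19 · (ρ_t,Earth/ρ_t,Mars)^0.375.
(3.71/9.81)^-0.19 = 0.3782^-0.19 = 1.203
(2700/2800)^0.375 = 0.9643^0.375 = 0.9865
Ratio = 1.203 × 0.9865 = 1.187
D_Mars = 1.187 × 7.97 km = 9.46 km

D ≈ 9.46 km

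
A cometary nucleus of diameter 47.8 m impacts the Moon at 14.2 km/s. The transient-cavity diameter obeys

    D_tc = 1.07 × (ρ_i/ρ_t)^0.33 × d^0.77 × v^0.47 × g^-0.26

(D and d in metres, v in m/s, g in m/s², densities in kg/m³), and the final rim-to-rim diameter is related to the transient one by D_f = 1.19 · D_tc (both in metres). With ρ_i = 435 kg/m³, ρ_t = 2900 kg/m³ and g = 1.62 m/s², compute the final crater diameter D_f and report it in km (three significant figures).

v = 14200 m/s.
(ρ_i/ρ_t)^0.33 = (435/2900)^0.33 = 0.5347
d^0.77 = 47.8^0.77 = 19.64
v^0.47 = 14200^0.47 = 89.45
g^-0.26 = 1.62^-0.26 = 0.8821
D_tc = 1.07 × 0.5347 × 19.64 × 89.45 × 0.8821 = 886.6 m
D_f = 1.19 × 886.6 = 1055 m
     = 1.055 km

D_f ≈ 1.06 km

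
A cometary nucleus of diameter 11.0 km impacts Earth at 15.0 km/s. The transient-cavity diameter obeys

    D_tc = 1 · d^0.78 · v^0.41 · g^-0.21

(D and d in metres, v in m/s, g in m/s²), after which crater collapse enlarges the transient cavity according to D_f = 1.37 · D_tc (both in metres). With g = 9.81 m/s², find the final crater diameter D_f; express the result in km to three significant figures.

D_f ≈ 62.1 km

In SI: d = 11000 m, v = 15000 m/s.
d^0.78 = 11000^0.78 = 1420
v^0.41 = 15000^0.41 = 51.55
g^-0.21 = 9.81^-0.21 = 0.6191
D_tc = 1 × 1420 × 51.55 × 0.6191 = 45320 m
D_f = 1.37 × 45320 = 62088 m
     = 62.09 km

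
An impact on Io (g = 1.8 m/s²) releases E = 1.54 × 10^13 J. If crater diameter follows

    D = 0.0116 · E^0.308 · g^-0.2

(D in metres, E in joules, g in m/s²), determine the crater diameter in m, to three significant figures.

E^0.308 = (1.54 × 10^13)^0.308 = 1.153 × 10^4
g^-0.2 = 1.8^-0.2 = 0.8891
D = 0.0116 × 1.153 × 10^4 × 0.8891 = 118.9 m

D ≈ 119 m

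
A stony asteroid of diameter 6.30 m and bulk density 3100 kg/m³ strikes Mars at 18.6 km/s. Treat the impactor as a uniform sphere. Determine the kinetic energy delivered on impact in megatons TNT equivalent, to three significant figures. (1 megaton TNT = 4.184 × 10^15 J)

E ≈ 0.0168 Mt TNT

v = 18600 m/s.
Mass m = (π/6) ρ d³ = (π/6) × 3100 × (6.3)³ = 4.059 × 10^5 kg
E = ½ m v² = 0.5 × 4.059 × 10^5 × (18600)² = 7.021 × 10^13 J
   = 7.021 × 10^13 / 4.184×10^15 = 0.01678 Mt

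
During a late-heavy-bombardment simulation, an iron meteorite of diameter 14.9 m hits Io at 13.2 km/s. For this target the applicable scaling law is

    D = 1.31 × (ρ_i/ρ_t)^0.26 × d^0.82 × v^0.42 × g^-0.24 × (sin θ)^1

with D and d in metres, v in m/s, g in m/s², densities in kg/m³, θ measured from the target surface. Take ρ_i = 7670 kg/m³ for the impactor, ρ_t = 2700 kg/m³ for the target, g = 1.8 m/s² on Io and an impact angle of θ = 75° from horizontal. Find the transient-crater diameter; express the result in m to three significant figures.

In SI units: v = 13200 m/s.
(ρ_i/ρ_t)^0.26 = (7670/2700)^0.26 = 1.312
d^0.82 = 14.9^0.82 = 9.162
v^0.42 = 13200^0.42 = 53.78
g^-0.24 = 1.8^-0.24 = 0.8684
(sin 75°)^1 = 0.9659^1 = 0.9659
D = 1.31 × 1.312 × 9.162 × 53.78 × 0.8684 × 0.9659 = 710.3 m

D ≈ 710 m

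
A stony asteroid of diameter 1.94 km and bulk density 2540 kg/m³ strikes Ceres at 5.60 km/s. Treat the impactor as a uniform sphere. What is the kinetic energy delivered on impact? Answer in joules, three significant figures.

d = 1940 m; v = 5600 m/s.
Mass m = (π/6) ρ d³ = (π/6) × 2540 × (1940)³ = 9.710 × 10^12 kg
E = ½ m v² = 0.5 × 9.710 × 10^12 × (5600)² = 1.523 × 10^20 J

E ≈ 1.52 × 10^20 J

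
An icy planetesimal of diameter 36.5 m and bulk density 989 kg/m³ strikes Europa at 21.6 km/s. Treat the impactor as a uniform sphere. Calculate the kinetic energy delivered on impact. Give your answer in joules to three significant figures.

E ≈ 5.87 × 10^15 J

v = 21600 m/s.
Mass m = (π/6) ρ d³ = (π/6) × 989 × (36.5)³ = 2.518 × 10^7 kg
E = ½ m v² = 0.5 × 2.518 × 10^7 × (21600)² = 5.874 × 10^15 J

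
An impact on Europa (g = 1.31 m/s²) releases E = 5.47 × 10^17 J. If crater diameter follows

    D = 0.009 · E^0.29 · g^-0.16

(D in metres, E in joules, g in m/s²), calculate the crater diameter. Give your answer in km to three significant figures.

E^0.29 = (5.47 × 10^17)^0.29 = 1.393 × 10^5
g^-0.16 = 1.31^-0.16 = 0.9577
D = 0.009 × 1.393 × 10^5 × 0.9577 = 1201 m
   = 1.201 km

D ≈ 1.20 km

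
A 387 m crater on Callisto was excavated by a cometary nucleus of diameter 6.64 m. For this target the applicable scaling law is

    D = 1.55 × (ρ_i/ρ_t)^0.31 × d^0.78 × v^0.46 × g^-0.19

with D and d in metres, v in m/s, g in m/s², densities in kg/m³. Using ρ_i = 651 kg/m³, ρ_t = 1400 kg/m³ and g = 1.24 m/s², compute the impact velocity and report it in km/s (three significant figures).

v ≈ 12.0 km/s

Rearranging for v: v = [D / (1.55 · (651/1400)^0.31 · 6.64^0.78 · 1.24^-0.19)]^(1/0.46).
(651/1400)^0.31 = 0.7887
6.64^0.78 = 4.378
1.24^-0.19 = 0.9600
Denominator = 1.55 × 0.7887 × 4.378 × 0.9600 = 5.138
D / 5.138 = 387 / 5.138 = 75.32
v = 75.32^(1/0.46) = 75.32^2.1739 = 12029 m/s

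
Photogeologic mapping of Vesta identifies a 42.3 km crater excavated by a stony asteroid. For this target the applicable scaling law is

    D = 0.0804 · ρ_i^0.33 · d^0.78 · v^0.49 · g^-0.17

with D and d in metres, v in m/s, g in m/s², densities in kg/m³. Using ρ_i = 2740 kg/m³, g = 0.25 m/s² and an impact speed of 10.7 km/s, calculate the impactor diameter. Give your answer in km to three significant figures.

Rearranging for d: d = [D / (0.0804 · 2740^0.33 · 10700^0.49 · 0.25^-0.17)]^(1/0.78).
D = 42300 m.
2740^0.33 = 13.63
10700^0.49 = 94.28
0.25^-0.17 = 1.266
Denominator = 0.0804 × 13.63 × 94.28 × 1.266 = 130.8
D / 130.8 = 42300 / 130.8 = 323.4
d = 323.4^(1/0.78) = 323.4^1.2821 = 1651 m

d ≈ 1.65 km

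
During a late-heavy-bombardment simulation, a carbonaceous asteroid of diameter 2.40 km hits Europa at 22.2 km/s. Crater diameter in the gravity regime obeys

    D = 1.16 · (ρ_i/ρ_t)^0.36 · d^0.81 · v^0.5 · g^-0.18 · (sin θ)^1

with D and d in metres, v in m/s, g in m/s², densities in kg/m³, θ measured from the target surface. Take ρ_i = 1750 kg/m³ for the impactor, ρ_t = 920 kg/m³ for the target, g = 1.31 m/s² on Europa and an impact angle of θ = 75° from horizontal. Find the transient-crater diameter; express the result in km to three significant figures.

D ≈ 110 km

In SI units: d = 2400 m, v = 22200 m/s.
(ρ_i/ρ_t)^0.36 = (1750/920)^0.36 = 1.260
d^0.81 = 2400^0.81 = 547.0
v^0.5 = 22200^0.5 = 149.0
g^-0.18 = 1.31^-0.18 = 0.9526
(sin 75°)^1 = 0.9659^1 = 0.9659
D = 1.16 × 1.260 × 547.0 × 149.0 × 0.9526 × 0.9659 = 1.096 × 10^5 m
   = 109.6 km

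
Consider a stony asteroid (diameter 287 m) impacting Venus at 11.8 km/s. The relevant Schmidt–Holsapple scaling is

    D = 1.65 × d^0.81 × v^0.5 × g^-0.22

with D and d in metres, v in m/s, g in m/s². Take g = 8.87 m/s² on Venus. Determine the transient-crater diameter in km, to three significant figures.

In SI units: v = 11800 m/s.
d^0.81 = 287^0.81 = 97.92
v^0.5 = 11800^0.5 = 108.6
g^-0.22 = 8.87^-0.22 = 0.6187
D = 1.65 × 97.92 × 108.6 × 0.6187 = 10856 m
   = 10.86 km

D ≈ 10.9 km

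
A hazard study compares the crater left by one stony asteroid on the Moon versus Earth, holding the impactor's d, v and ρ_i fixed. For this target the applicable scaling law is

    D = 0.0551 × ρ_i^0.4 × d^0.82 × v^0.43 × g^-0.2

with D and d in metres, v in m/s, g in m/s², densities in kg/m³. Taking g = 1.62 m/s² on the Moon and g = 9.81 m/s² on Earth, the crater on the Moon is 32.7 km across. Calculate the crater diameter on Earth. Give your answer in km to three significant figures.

All impactor-dependent factors cancel in the ratio, leaving D_Earth/D_Moon = (g_Earth/g_Moon)^-0.2.
(9.81/1.62)^-0.2 = 6.056^-0.2 = 0.6975
D_Earth = 0.6975 × 32.7 km = 22.8 km

D ≈ 22.8 km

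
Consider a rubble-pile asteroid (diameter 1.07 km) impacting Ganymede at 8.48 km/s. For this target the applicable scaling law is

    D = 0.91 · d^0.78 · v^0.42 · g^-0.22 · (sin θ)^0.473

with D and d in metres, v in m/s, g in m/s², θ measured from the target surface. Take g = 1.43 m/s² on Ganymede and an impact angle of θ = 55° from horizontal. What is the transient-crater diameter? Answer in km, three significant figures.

In SI units: d = 1070 m, v = 8480 m/s.
d^0.78 = 1070^0.78 = 230.6
v^0.42 = 8480^0.42 = 44.66
g^-0.22 = 1.43^-0.22 = 0.9243
(sin 55°)^0.473 = 0.8192^0.473 = 0.9100
D = 0.91 × 230.6 × 44.66 × 0.9243 × 0.9100 = 7883 m
   = 7.883 km

D ≈ 7.88 km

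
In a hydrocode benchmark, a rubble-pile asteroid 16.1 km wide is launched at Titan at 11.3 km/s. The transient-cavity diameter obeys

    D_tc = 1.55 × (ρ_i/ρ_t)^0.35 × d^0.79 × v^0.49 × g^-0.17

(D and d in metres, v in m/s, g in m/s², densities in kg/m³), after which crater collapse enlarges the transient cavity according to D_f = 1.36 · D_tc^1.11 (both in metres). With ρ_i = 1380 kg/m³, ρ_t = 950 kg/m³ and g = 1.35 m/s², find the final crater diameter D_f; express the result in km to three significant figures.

In SI: d = 16100 m, v = 11300 m/s.
(ρ_i/ρ_t)^0.35 = (1380/950)^0.35 = 1.140
d^0.79 = 16100^0.79 = 2106
v^0.49 = 11300^0.49 = 96.83
g^-0.17 = 1.35^-0.17 = 0.9503
D_tc = 1.55 × 1.140 × 2106 × 96.83 × 0.9503 = 3.424 × 10^5 m
D_f = 1.36 × (3.424 × 10^5)^1.11 = 1.892 × 10^6 m
     = 1892 km

D_f ≈ 1890 km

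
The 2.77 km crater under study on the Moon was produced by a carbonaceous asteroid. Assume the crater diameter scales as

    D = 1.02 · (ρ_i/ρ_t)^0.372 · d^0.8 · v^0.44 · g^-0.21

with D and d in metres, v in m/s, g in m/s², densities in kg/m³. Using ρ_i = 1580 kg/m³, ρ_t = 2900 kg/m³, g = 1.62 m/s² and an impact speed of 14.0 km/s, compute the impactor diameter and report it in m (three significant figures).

Rearranging for d: d = [D / (1.02 · (1580/2900)^0.372 · 14000^0.44 · 1.62^-0.21)]^(1/0.8).
D = 2770 m.
(1580/2900)^0.372 = 0.7978
14000^0.44 = 66.73
1.62^-0.21 = 0.9037
Denominator = 1.02 × 0.7978 × 66.73 × 0.9037 = 49.07
D / 49.07 = 2770 / 49.07 = 56.45
d = 56.45^(1/0.8) = 56.45^1.25 = 154.7 m

d ≈ 155 m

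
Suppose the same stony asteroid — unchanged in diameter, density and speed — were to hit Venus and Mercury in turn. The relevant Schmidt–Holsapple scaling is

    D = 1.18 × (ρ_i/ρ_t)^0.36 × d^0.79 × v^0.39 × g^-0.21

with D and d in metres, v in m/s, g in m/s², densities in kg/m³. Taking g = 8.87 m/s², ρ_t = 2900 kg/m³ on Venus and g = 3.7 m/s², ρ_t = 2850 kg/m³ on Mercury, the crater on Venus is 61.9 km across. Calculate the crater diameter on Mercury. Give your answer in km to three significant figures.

D ≈ 74.8 km

The impactor-only factors (d, v, ρ_i) cancel in the ratio, leaving D_Mercury/D_Venus = (g_Mercury/g_Venus)^-0.21 · (ρ_t,Venus/ρ_t,Mercury)^0.36.
(3.7/8.87)^-0.21 = 0.4171^-0.21 = 1.202
(2900/2850)^0.36 = 1.018^0.36 = 1.006
Ratio = 1.202 × 1.006 = 1.209
D_Mercury = 1.209 × 61.9 km = 74.8 km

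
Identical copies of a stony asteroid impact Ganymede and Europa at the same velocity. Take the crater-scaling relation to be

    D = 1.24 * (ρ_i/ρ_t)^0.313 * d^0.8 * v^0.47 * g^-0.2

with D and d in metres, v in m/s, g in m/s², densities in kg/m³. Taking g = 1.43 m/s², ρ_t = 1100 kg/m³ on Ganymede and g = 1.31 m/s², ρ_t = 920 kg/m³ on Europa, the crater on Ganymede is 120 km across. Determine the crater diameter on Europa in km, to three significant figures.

D ≈ 129 km

The impactor-only factors (d, v, ρ_i) cancel in the ratio, leaving D_Europa/D_Ganymede = (g_Europa/g_Ganymede)^-0.2 · (ρ_t,Ganymede/ρ_t,Europa)^0.313.
(1.31/1.43)^-0.2 = 0.9161^-0.2 = 1.018
(1100/920)^0.313 = 1.196^0.313 = 1.058
Ratio = 1.018 × 1.058 = 1.077
D_Europa = 1.077 × 120 km = 129 km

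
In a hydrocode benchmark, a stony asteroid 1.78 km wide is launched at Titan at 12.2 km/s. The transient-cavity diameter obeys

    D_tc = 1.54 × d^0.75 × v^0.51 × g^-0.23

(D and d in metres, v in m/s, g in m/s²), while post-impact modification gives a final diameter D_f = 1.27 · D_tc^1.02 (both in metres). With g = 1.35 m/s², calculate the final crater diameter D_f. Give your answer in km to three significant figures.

In SI: d = 1780 m, v = 12200 m/s.
d^0.75 = 1780^0.75 = 274.0
v^0.51 = 12200^0.51 = 121.4
g^-0.23 = 1.35^-0.23 = 0.9333
D_tc = 1.54 × 274.0 × 121.4 × 0.9333 = 47810 m
D_f = 1.27 × (47810)^1.02 = 75320 m
     = 75.32 km

D_f ≈ 75.3 km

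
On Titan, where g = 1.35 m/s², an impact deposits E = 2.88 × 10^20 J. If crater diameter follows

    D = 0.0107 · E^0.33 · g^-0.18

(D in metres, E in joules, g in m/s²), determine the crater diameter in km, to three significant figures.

D ≈ 57.2 km

E^0.33 = (2.88 × 10^20)^0.33 = 5.644 × 10^6
g^-0.18 = 1.35^-0.18 = 0.9474
D = 0.0107 × 5.644 × 10^6 × 0.9474 = 57214 m
   = 57.21 km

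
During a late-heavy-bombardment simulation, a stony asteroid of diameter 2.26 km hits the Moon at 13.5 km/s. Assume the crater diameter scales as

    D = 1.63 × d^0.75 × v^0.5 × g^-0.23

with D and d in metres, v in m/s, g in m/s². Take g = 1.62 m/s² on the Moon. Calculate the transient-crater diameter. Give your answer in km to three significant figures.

D ≈ 55.6 km

In SI units: d = 2260 m, v = 13500 m/s.
d^0.75 = 2260^0.75 = 327.8
v^0.5 = 13500^0.5 = 116.2
g^-0.23 = 1.62^-0.23 = 0.8950
D = 1.63 × 327.8 × 116.2 × 0.8950 = 55568 m
   = 55.57 km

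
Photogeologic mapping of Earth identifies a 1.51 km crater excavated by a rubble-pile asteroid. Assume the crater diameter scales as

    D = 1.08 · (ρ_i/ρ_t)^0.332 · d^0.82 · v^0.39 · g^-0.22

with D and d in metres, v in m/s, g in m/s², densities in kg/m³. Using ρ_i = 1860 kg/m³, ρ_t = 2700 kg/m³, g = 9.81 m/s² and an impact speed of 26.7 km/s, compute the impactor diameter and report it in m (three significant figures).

d ≈ 115 m

Rearranging for d: d = [D / (1.08 · (1860/2700)^0.332 · 26700^0.39 · 9.81^-0.22)]^(1/0.82).
D = 1510 m.
(1860/2700)^0.332 = 0.8836
26700^0.39 = 53.25
9.81^-0.22 = 0.6051
Denominator = 1.08 × 0.8836 × 53.25 × 0.6051 = 30.75
D / 30.75 = 1510 / 30.75 = 49.11
d = 49.11^(1/0.82) = 49.11^1.2195 = 115.4 m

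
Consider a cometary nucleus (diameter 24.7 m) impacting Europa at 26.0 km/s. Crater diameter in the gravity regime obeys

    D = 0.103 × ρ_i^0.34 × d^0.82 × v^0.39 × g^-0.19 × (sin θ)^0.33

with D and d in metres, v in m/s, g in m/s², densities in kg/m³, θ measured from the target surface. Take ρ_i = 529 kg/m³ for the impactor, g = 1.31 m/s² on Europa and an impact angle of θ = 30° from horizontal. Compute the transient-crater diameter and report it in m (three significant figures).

In SI units: v = 26000 m/s.
ρ_i^0.34 = 529^0.34 = 8.433
d^0.82 = 24.7^0.82 = 13.87
v^0.39 = 26000^0.39 = 52.70
g^-0.19 = 1.31^-0.19 = 0.9500
(sin 30°)^0.33 = 0.5000^0.33 = 0.7955
D = 0.103 × 8.433 × 13.87 × 52.70 × 0.9500 × 0.7955 = 479.8 m

D ≈ 480 m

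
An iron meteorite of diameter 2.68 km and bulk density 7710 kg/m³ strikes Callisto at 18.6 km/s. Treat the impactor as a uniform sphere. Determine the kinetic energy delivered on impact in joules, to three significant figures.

E ≈ 1.34 × 10^22 J

d = 2680 m; v = 18600 m/s.
Mass m = (π/6) ρ d³ = (π/6) × 7710 × (2680)³ = 7.771 × 10^13 kg
E = ½ m v² = 0.5 × 7.771 × 10^13 × (18600)² = 1.344 × 10^22 J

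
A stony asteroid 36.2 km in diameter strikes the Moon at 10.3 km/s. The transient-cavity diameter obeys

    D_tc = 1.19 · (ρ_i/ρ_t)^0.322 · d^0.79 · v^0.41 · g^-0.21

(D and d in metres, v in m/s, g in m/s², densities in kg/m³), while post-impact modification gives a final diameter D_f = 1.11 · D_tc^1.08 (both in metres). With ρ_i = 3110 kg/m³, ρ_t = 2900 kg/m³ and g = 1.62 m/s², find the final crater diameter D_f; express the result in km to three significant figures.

D_f ≈ 571 km

In SI: d = 36200 m, v = 10300 m/s.
(ρ_i/ρ_t)^0.322 = (3110/2900)^0.322 = 1.023
d^0.79 = 36200^0.79 = 3994
v^0.41 = 10300^0.41 = 44.18
g^-0.21 = 1.62^-0.21 = 0.9037
D_tc = 1.19 × 1.023 × 3994 × 44.18 × 0.9037 = 1.941 × 10^5 m
D_f = 1.11 × (1.941 × 10^5)^1.08 = 5.707 × 10^5 m
     = 570.7 km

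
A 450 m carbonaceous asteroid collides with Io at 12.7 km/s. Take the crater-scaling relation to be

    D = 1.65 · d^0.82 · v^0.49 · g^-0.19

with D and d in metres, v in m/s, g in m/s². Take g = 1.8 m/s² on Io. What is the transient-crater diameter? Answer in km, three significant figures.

D ≈ 22.7 km

In SI units: v = 12700 m/s.
d^0.82 = 450^0.82 = 149.8
v^0.49 = 12700^0.49 = 102.5
g^-0.19 = 1.8^-0.19 = 0.8943
D = 1.65 × 149.8 × 102.5 × 0.8943 = 22657 m
   = 22.66 km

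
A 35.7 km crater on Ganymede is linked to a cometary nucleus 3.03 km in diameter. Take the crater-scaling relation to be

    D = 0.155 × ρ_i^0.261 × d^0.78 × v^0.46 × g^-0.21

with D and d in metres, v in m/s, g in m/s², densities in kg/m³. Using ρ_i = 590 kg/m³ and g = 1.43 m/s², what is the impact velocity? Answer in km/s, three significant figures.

Rearranging for v: v = [D / (0.155 · 590^0.261 · 3030^0.78 · 1.43^-0.21)]^(1/0.46).
D = 35700 m.
590^0.261 = 5.287
3030^0.78 = 519.4
1.43^-0.21 = 0.9276
Denominator = 0.155 × 5.287 × 519.4 × 0.9276 = 394.8
D / 394.8 = 35700 / 394.8 = 90.43
v = 90.43^(1/0.46) = 90.43^2.1739 = 17899 m/s

v ≈ 17.9 km/s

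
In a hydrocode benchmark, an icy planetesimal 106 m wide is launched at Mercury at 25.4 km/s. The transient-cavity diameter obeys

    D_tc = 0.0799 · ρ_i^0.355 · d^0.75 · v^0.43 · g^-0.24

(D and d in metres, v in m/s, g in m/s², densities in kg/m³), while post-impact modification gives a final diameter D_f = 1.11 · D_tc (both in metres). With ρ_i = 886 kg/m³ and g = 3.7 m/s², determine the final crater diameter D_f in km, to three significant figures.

v = 25400 m/s.
ρ_i^0.355 = 886^0.355 = 11.13
d^0.75 = 106^0.75 = 33.04
v^0.43 = 25400^0.43 = 78.36
g^-0.24 = 3.7^-0.24 = 0.7305
D_tc = 0.0799 × 11.13 × 33.04 × 78.36 × 0.7305 = 1682 m
D_f = 1.11 × 1682 = 1867 m
     = 1.867 km

D_f ≈ 1.87 km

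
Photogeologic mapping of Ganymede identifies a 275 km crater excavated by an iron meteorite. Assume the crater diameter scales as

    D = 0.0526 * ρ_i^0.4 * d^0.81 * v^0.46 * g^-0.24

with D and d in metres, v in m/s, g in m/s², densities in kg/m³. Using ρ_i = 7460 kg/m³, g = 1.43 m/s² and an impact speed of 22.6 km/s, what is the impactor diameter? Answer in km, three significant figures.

d ≈ 9.02 km

Rearranging for d: d = [D / (0.0526 · 7460^0.4 · 22600^0.46 · 1.43^-0.24)]^(1/0.81).
D = 275000 m.
7460^0.4 = 35.41
22600^0.46 = 100.7
1.43^-0.24 = 0.9177
Denominator = 0.0526 × 35.41 × 100.7 × 0.9177 = 172.1
D / 172.1 = 275000 / 172.1 = 1598
d = 1598^(1/0.81) = 1598^1.2346 = 9019 m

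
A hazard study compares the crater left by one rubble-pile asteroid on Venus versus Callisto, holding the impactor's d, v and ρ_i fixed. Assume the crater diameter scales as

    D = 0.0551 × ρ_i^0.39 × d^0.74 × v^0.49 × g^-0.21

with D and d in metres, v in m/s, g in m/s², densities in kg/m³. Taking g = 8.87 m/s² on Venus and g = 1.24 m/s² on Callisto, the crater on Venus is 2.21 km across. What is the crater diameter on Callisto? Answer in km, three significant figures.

All impactor-dependent factors cancel in the ratio, leaving D_Callisto/D_Venus = (g_Callisto/g_Venus)^-0.21.
(1.24/8.87)^-0.21 = 0.1398^-0.21 = 1.512
D_Callisto = 1.512 × 2.21 km = 3.34 km

D ≈ 3.34 km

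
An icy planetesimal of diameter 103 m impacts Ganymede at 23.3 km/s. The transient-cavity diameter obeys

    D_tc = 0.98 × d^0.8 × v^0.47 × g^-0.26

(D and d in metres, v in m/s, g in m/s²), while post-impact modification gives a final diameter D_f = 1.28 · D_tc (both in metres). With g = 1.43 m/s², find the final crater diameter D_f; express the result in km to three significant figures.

D_f ≈ 5.26 km

v = 23300 m/s.
d^0.8 = 103^0.8 = 40.76
v^0.47 = 23300^0.47 = 112.9
g^-0.26 = 1.43^-0.26 = 0.9112
D_tc = 0.98 × 40.76 × 112.9 × 0.9112 = 4109 m
D_f = 1.28 × 4109 = 5260 m
     = 5.260 km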